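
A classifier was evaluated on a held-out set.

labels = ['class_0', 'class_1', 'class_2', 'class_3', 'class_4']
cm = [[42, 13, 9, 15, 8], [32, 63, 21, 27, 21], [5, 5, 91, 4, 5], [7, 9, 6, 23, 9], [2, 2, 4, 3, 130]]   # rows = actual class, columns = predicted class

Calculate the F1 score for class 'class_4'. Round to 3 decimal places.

0.828

One-vs-rest for 'class_4': TP = diagonal; FP = other classes predicted 'class_4'; FN = 'class_4' predicted as other.
F1 score = 2·TP/(2·TP+FP+FN).
class_4: TP=130, FP=8+21+5+9=43, FN=2+2+4+3=11 → 260/314 = 0.8280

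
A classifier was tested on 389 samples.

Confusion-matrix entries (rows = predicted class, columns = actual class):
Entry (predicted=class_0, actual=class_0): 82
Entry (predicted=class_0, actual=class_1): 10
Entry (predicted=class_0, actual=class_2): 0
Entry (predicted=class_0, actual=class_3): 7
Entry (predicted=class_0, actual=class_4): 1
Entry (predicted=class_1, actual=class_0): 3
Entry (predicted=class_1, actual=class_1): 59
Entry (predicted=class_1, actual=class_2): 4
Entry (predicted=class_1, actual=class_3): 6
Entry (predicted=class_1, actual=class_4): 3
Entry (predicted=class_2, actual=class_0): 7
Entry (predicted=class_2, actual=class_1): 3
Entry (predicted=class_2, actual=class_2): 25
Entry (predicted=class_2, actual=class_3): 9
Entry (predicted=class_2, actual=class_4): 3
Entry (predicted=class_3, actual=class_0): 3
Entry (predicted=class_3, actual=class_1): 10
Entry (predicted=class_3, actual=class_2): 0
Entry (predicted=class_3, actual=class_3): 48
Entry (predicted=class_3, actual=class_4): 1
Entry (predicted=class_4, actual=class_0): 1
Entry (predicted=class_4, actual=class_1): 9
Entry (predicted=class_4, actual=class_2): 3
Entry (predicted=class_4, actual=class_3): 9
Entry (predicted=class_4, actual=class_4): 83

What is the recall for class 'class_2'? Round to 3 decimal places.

Treat 'class_2' as positive and all other classes as negative.
recall = TP/(TP+FN).
class_2: TP=25, FN=0+4+0+3=7 → 25/32 = 0.7813

0.781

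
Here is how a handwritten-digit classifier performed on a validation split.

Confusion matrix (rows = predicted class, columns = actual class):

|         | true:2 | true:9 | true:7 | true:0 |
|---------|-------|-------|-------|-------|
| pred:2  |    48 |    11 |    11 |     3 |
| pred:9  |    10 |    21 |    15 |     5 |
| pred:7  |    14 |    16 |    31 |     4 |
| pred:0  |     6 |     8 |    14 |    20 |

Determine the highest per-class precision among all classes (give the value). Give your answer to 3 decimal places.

0.658

Per-class precision (TP/(TP+FP)):
  2: TP=48, FP=11+11+3=25 → 48/73 = 0.6575
  9: TP=21, FP=10+15+5=30 → 21/51 = 0.4118
  7: TP=31, FP=14+16+4=34 → 31/65 = 0.4769
  0: TP=20, FP=6+8+14=28 → 20/48 = 0.4167
Highest is class '2' with precision = 0.658.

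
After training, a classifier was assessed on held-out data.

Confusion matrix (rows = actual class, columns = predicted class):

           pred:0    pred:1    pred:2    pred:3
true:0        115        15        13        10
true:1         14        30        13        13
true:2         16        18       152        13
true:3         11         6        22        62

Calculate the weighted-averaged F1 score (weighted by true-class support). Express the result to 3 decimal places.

0.686

Per-class F1 score (2·TP/(2·TP+FP+FN)):
  0: TP=115, FP=14+16+11=41, FN=15+13+10=38 → 230/309 = 0.7443
  1: TP=30, FP=15+18+6=39, FN=14+13+13=40 → 60/139 = 0.4317
  2: TP=152, FP=13+13+22=48, FN=16+18+13=47 → 304/399 = 0.7619
  3: TP=62, FP=10+13+13=36, FN=11+6+22=39 → 124/199 = 0.6231
Weighted-F1 score = Σ (supportᵢ/N)·F1 scoreᵢ with N=523: (153/523)·0.7443 + (70/523)·0.4317 + (199/523)·0.7619 + (101/523)·0.6231 = 0.686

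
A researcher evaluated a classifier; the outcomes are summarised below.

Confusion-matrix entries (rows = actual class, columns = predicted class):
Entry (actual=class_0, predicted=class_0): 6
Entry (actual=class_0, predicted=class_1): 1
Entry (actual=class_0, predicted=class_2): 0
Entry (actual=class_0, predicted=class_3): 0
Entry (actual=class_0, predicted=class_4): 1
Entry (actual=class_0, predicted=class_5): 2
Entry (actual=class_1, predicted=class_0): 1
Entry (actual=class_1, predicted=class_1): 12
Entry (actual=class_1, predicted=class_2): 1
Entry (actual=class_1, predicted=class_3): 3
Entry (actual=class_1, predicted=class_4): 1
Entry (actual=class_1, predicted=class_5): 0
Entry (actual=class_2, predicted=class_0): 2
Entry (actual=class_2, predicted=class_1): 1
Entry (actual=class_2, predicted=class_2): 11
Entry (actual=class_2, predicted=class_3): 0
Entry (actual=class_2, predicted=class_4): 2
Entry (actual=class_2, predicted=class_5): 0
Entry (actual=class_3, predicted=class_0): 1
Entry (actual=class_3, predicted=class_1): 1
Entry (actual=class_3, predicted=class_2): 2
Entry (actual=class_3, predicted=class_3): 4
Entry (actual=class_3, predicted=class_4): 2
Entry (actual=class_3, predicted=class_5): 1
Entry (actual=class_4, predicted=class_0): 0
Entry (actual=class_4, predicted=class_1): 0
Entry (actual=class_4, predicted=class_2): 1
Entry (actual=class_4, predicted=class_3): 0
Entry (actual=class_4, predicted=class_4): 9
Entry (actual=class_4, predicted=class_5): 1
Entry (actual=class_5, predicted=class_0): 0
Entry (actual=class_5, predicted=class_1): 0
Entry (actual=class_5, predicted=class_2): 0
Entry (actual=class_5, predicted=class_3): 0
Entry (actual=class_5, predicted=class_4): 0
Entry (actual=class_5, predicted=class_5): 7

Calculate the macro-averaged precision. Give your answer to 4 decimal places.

0.6569

Per-class precision (TP/(TP+FP)):
  class_0: TP=6, FP=1+2+1+0+0=4 → 6/10 = 0.60000
  class_1: TP=12, FP=1+1+1+0+0=3 → 12/15 = 0.80000
  class_2: TP=11, FP=0+1+2+1+0=4 → 11/15 = 0.73333
  class_3: TP=4, FP=0+3+0+0+0=3 → 4/7 = 0.57143
  class_4: TP=9, FP=1+1+2+2+0=6 → 9/15 = 0.60000
  class_5: TP=7, FP=2+0+0+1+1=4 → 7/11 = 0.63636
Macro-precision = mean = (0.60000 + 0.80000 + 0.73333 + 0.57143 + 0.60000 + 0.63636) / 6 = 0.6569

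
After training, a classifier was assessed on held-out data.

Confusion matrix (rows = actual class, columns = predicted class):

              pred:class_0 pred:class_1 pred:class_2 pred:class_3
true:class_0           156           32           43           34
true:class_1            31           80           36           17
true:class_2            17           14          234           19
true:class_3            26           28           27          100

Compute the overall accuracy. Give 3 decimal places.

0.638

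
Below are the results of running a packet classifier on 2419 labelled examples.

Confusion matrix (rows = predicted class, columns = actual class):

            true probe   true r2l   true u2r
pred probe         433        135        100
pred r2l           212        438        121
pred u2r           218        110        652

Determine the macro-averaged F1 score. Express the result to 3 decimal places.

Per-class F1 score (2·TP/(2·TP+FP+FN)):
  probe: TP=433, FP=135+100=235, FN=212+218=430 → 866/1531 = 0.5656
  r2l: TP=438, FP=212+121=333, FN=135+110=245 → 876/1454 = 0.6025
  u2r: TP=652, FP=218+110=328, FN=100+121=221 → 1304/1853 = 0.7037
Macro-F1 score = mean = (0.5656 + 0.6025 + 0.7037) / 3 = 0.624

0.624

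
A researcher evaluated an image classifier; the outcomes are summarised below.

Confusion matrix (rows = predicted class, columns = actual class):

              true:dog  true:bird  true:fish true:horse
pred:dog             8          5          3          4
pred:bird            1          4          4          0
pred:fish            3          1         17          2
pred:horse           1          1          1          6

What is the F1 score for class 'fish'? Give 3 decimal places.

0.708

Take TP from the diagonal, FP from the rest of the 'fish' prediction marginal, FN from the rest of the 'fish' actual marginal.
F1 score = 2·TP/(2·TP+FP+FN).
fish: TP=17, FP=3+1+2=6, FN=3+4+1=8 → 34/48 = 0.7083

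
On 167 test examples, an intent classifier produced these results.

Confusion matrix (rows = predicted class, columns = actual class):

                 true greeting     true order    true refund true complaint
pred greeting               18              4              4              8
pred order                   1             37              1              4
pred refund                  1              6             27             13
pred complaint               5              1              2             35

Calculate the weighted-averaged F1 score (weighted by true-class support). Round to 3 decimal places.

Per-class F1 score (2·TP/(2·TP+FP+FN)):
  greeting: TP=18, FP=4+4+8=16, FN=1+1+5=7 → 36/59 = 0.6102
  order: TP=37, FP=1+1+4=6, FN=4+6+1=11 → 74/91 = 0.8132
  refund: TP=27, FP=1+6+13=20, FN=4+1+2=7 → 54/81 = 0.6667
  complaint: TP=35, FP=5+1+2=8, FN=8+4+13=25 → 70/103 = 0.6796
Weighted-F1 score = Σ (supportᵢ/N)·F1 scoreᵢ with N=167: (25/167)·0.6102 + (48/167)·0.8132 + (34/167)·0.6667 + (60/167)·0.6796 = 0.705

0.705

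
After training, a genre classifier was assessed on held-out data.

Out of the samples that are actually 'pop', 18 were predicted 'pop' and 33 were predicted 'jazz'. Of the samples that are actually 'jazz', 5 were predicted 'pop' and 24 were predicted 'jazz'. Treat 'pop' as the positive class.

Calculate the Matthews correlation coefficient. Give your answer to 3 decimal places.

MCC = (TP·TN − FP·FN) / √((TP+FP)(TP+FN)(TN+FP)(TN+FN))
Numerator = 18·24 − 5·33 = 267
Denominator = √(23·51·29·57) = √1938969 = 1392.4687
MCC = 267 / 1392.4687 = 0.192

0.192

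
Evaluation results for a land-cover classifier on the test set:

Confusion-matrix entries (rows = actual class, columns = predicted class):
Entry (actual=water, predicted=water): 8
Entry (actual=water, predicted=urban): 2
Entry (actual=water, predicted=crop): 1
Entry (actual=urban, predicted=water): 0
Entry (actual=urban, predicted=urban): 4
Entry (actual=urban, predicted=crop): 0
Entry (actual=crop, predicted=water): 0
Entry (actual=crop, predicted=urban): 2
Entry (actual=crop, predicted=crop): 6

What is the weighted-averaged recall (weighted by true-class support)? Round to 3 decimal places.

Per-class recall (TP/(TP+FN)):
  water: TP=8, FN=2+1=3 → 8/11 = 0.7273
  urban: TP=4, FN=0+0=0 → 4/4 = 1.0000
  crop: TP=6, FN=0+2=2 → 6/8 = 0.7500
Weighted-recall = Σ (supportᵢ/N)·recallᵢ with N=23: (11/23)·0.7273 + (4/23)·1.0000 + (8/23)·0.7500 = 0.783

0.783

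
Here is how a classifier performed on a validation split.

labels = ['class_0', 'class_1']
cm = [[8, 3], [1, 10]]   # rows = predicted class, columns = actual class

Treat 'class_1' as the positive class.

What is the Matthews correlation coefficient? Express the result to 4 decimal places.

MCC = (TP·TN − FP·FN) / √((TP+FP)(TP+FN)(TN+FP)(TN+FN))
Numerator = 10·8 − 1·3 = 77
Denominator = √(11·13·9·11) = √14157 = 118.9832
MCC = 77 / 118.9832 = 0.6472

0.6472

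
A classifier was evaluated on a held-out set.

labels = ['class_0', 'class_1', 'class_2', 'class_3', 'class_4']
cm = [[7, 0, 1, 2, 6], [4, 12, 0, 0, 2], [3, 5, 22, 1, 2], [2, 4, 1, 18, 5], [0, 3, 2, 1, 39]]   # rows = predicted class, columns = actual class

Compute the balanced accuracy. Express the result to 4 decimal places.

Balanced accuracy = mean of per-class recall.
  class_0: recall = 7/16 = 0.43750
  class_1: recall = 12/24 = 0.50000
  class_2: recall = 22/26 = 0.84615
  class_3: recall = 18/22 = 0.81818
  class_4: recall = 39/54 = 0.72222
Mean = (0.43750 + 0.50000 + 0.84615 + 0.81818 + 0.72222) / 5 = 0.6648

0.6648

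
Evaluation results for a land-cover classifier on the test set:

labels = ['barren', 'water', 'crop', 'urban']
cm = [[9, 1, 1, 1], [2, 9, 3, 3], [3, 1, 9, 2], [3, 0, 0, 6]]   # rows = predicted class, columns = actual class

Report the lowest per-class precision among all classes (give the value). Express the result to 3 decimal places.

0.529

Per-class precision (TP/(TP+FP)):
  barren: TP=9, FP=1+1+1=3 → 9/12 = 0.7500
  water: TP=9, FP=2+3+3=8 → 9/17 = 0.5294
  crop: TP=9, FP=3+1+2=6 → 9/15 = 0.6000
  urban: TP=6, FP=3+0+0=3 → 6/9 = 0.6667
Lowest is class 'water' with precision = 0.529.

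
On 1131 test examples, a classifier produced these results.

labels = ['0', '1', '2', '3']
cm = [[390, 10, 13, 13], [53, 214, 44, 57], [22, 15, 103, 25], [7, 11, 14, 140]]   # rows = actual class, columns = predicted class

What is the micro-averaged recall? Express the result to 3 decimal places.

Micro-averaging pools counts across classes: ΣTP=847, ΣFP=284, ΣFN=284.
Micro-recall = TP/(TP+FN) on pooled counts = 0.749 (equals overall accuracy in single-label multiclass).

0.749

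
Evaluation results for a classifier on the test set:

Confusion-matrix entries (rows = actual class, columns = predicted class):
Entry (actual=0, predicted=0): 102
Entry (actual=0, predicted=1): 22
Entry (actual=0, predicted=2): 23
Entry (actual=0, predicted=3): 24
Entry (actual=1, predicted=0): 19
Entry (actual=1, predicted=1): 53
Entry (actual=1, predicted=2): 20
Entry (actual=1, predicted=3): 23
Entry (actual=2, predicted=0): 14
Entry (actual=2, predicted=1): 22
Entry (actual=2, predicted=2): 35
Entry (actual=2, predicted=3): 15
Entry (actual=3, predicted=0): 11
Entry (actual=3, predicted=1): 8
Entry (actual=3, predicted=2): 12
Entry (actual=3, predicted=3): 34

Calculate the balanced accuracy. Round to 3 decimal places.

0.497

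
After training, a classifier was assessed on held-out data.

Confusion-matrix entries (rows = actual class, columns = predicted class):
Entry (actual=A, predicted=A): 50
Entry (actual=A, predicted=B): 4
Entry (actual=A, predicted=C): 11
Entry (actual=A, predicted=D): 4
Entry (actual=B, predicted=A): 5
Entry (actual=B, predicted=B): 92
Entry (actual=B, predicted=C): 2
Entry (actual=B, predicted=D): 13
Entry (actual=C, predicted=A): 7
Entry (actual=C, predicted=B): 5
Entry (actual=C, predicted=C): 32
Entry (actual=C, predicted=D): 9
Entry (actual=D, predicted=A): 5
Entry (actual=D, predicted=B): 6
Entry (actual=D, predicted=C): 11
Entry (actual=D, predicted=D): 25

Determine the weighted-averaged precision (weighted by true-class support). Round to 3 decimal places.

Per-class precision (TP/(TP+FP)):
  A: TP=50, FP=5+7+5=17 → 50/67 = 0.7463
  B: TP=92, FP=4+5+6=15 → 92/107 = 0.8598
  C: TP=32, FP=11+2+11=24 → 32/56 = 0.5714
  D: TP=25, FP=4+13+9=26 → 25/51 = 0.4902
Weighted-precision = Σ (supportᵢ/N)·precisionᵢ with N=281: (69/281)·0.7463 + (112/281)·0.8598 + (53/281)·0.5714 + (47/281)·0.4902 = 0.716

0.716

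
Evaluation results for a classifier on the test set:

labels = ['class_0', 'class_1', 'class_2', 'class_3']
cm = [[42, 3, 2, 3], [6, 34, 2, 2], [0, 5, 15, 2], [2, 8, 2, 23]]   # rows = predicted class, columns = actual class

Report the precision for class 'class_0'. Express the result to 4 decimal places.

precision = TP/(TP+FP).
class_0: TP=42, FP=3+2+3=8 → 42/50 = 0.84000

0.8400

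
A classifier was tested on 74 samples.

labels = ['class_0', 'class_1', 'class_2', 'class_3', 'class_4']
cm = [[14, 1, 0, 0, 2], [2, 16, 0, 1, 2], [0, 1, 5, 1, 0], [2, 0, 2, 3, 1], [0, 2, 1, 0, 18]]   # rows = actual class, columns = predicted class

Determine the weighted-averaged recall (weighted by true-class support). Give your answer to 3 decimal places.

0.757

Per-class recall (TP/(TP+FN)):
  class_0: TP=14, FN=1+0+0+2=3 → 14/17 = 0.8235
  class_1: TP=16, FN=2+0+1+2=5 → 16/21 = 0.7619
  class_2: TP=5, FN=0+1+1+0=2 → 5/7 = 0.7143
  class_3: TP=3, FN=2+0+2+1=5 → 3/8 = 0.3750
  class_4: TP=18, FN=0+2+1+0=3 → 18/21 = 0.8571
Weighted-recall = Σ (supportᵢ/N)·recallᵢ with N=74: (17/74)·0.8235 + (21/74)·0.7619 + (7/74)·0.7143 + (8/74)·0.3750 + (21/74)·0.8571 = 0.757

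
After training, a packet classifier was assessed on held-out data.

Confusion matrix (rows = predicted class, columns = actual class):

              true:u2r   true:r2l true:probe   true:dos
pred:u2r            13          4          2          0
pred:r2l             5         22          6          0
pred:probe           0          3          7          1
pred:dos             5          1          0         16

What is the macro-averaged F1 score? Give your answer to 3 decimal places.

0.669

Per-class F1 score (2·TP/(2·TP+FP+FN)):
  u2r: TP=13, FP=4+2+0=6, FN=5+0+5=10 → 26/42 = 0.6190
  r2l: TP=22, FP=5+6+0=11, FN=4+3+1=8 → 44/63 = 0.6984
  probe: TP=7, FP=0+3+1=4, FN=2+6+0=8 → 14/26 = 0.5385
  dos: TP=16, FP=5+1+0=6, FN=0+0+1=1 → 32/39 = 0.8205
Macro-F1 score = mean = (0.6190 + 0.6984 + 0.5385 + 0.8205) / 4 = 0.669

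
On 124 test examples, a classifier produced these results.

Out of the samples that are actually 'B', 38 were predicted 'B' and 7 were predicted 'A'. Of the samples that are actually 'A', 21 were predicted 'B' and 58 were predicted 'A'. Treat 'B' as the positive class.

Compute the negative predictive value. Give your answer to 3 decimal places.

0.892

NPV = TN/(TN+FN) = 58/(58+7) = 0.892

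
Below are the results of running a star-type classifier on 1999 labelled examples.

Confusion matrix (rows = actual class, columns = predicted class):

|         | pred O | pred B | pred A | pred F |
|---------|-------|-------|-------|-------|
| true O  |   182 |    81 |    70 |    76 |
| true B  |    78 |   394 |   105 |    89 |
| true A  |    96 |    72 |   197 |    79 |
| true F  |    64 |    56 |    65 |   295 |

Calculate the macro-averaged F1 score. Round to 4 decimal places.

Per-class F1 score (2·TP/(2·TP+FP+FN)):
  O: TP=182, FP=78+96+64=238, FN=81+70+76=227 → 364/829 = 0.43908
  B: TP=394, FP=81+72+56=209, FN=78+105+89=272 → 788/1269 = 0.62096
  A: TP=197, FP=70+105+65=240, FN=96+72+79=247 → 394/881 = 0.44722
  F: TP=295, FP=76+89+79=244, FN=64+56+65=185 → 590/1019 = 0.57900
Macro-F1 score = mean = (0.43908 + 0.62096 + 0.44722 + 0.57900) / 4 = 0.5216

0.5216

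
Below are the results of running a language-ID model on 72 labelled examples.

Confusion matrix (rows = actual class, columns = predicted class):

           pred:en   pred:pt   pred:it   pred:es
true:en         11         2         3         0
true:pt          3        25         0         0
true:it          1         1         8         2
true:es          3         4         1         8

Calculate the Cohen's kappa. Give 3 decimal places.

Observed agreement pₒ = trace/N = 52/72 = 0.7222
Expected agreement pₑ = Σ (rowᵢ·colᵢ)/N² = (16·18 + 28·32 + 12·12 + 16·10)/72² = 0.2870
κ = (pₒ − pₑ)/(1 − pₑ) = (0.7222 − 0.2870)/(1 − 0.2870) = 0.610

0.610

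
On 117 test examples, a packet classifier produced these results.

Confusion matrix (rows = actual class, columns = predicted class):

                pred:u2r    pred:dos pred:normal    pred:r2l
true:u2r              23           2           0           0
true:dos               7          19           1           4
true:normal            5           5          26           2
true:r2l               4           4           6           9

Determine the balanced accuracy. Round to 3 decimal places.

0.652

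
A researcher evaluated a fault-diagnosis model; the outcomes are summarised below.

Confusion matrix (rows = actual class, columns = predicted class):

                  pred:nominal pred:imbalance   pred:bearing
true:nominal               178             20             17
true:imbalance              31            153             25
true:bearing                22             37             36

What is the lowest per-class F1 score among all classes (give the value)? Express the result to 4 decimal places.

0.4162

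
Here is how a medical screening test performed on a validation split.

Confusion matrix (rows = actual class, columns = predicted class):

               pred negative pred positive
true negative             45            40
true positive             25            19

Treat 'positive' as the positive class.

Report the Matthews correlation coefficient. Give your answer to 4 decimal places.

-0.0369

MCC = (TP·TN − FP·FN) / √((TP+FP)(TP+FN)(TN+FP)(TN+FN))
Numerator = 19·45 − 40·25 = -145
Denominator = √(59·44·85·70) = √15446200 = 3930.1654
MCC = -145 / 3930.1654 = -0.0369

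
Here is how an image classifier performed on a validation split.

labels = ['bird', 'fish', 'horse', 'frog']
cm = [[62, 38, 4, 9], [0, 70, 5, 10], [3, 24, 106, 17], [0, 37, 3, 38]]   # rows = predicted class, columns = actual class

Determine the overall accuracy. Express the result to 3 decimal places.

0.648

Accuracy = trace / total = (62+70+106+38=276) / 426 = 276/426 = 0.648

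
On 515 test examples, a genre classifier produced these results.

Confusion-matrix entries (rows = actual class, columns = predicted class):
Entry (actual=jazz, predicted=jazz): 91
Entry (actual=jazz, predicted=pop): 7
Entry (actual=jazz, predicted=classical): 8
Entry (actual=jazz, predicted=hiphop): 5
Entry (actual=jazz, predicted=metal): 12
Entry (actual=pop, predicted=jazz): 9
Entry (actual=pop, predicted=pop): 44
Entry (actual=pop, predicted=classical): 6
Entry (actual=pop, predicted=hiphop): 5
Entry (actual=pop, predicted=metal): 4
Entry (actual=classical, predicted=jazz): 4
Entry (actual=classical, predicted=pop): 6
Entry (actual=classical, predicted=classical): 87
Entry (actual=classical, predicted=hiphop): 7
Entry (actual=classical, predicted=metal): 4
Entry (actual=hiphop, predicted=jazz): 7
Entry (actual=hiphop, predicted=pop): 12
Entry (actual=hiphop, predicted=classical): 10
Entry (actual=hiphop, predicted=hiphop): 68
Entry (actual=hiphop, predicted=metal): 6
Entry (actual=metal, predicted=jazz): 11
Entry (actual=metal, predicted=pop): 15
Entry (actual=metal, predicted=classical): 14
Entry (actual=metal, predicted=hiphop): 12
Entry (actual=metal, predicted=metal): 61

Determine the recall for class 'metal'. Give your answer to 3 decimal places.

One-vs-rest for 'metal': TP = diagonal; FP = other classes predicted 'metal'; FN = 'metal' predicted as other.
recall = TP/(TP+FN).
metal: TP=61, FN=11+15+14+12=52 → 61/113 = 0.5398

0.540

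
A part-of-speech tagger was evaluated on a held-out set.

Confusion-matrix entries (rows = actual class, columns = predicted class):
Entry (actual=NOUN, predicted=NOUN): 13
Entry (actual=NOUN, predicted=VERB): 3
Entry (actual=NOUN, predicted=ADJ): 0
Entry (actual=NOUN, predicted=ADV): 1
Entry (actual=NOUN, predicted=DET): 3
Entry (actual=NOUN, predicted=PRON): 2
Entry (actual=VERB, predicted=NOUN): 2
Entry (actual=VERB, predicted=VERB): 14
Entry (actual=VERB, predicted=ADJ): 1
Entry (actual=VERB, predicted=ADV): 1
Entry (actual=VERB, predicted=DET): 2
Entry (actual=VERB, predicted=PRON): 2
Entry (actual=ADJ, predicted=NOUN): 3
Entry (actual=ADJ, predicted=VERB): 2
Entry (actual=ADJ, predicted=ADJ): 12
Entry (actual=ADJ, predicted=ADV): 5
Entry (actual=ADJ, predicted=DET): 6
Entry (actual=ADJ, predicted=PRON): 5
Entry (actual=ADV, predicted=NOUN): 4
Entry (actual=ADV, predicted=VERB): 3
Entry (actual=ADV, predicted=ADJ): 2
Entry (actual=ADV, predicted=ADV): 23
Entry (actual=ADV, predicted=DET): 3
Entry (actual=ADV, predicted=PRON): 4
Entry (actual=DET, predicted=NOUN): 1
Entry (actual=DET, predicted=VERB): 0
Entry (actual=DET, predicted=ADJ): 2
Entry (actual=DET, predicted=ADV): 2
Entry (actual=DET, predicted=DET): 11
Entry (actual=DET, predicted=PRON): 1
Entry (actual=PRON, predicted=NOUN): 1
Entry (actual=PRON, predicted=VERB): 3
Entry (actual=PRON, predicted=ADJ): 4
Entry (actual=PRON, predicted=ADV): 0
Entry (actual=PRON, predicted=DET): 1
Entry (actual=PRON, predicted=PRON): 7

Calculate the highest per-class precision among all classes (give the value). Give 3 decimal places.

0.719

Per-class precision (TP/(TP+FP)):
  NOUN: TP=13, FP=2+3+4+1+1=11 → 13/24 = 0.5417
  VERB: TP=14, FP=3+2+3+0+3=11 → 14/25 = 0.5600
  ADJ: TP=12, FP=0+1+2+2+4=9 → 12/21 = 0.5714
  ADV: TP=23, FP=1+1+5+2+0=9 → 23/32 = 0.7188
  DET: TP=11, FP=3+2+6+3+1=15 → 11/26 = 0.4231
  PRON: TP=7, FP=2+2+5+4+1=14 → 7/21 = 0.3333
Highest is class 'ADV' with precision = 0.719.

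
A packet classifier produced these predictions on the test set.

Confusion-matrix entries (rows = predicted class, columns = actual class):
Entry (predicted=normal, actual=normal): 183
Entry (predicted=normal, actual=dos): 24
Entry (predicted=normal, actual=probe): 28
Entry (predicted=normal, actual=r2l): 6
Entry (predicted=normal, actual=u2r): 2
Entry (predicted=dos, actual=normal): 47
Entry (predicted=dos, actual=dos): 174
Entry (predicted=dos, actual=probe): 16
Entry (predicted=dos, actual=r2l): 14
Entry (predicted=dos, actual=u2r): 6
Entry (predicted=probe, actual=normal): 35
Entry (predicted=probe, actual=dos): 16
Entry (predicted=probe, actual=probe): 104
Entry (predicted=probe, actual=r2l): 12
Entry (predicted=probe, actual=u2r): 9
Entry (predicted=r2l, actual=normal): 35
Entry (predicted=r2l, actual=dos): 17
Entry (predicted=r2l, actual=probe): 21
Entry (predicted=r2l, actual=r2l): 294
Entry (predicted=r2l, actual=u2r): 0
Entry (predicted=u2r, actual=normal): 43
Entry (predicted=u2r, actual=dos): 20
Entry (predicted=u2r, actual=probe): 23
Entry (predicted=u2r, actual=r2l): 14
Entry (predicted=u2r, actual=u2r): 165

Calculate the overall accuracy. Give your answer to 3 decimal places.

Accuracy = trace / total = (183+174+104+294+165=920) / 1308 = 920/1308 = 0.703

0.703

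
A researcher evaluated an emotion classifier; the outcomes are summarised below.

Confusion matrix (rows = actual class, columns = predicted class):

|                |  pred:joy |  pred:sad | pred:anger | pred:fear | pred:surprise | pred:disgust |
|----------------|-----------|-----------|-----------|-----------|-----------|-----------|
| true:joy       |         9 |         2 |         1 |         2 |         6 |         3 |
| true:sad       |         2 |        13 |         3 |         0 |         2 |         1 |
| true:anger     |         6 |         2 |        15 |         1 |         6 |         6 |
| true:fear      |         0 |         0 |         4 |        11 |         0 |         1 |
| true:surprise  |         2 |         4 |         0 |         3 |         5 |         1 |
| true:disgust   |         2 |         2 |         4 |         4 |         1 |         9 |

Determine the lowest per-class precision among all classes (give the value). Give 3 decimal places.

Per-class precision (TP/(TP+FP)):
  joy: TP=9, FP=2+6+0+2+2=12 → 9/21 = 0.4286
  sad: TP=13, FP=2+2+0+4+2=10 → 13/23 = 0.5652
  anger: TP=15, FP=1+3+4+0+4=12 → 15/27 = 0.5556
  fear: TP=11, FP=2+0+1+3+4=10 → 11/21 = 0.5238
  surprise: TP=5, FP=6+2+6+0+1=15 → 5/20 = 0.2500
  disgust: TP=9, FP=3+1+6+1+1=12 → 9/21 = 0.4286
Lowest is class 'surprise' with precision = 0.250.

0.250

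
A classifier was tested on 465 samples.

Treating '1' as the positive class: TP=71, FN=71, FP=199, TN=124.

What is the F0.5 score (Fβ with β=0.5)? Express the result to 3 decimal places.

0.291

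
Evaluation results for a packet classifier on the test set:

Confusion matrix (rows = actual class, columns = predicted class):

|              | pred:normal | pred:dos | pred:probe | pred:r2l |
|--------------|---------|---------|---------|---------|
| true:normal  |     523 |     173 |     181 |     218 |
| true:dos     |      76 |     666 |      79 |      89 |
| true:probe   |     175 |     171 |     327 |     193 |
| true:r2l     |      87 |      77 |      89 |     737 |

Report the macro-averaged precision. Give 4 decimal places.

0.5749

Per-class precision (TP/(TP+FP)):
  normal: TP=523, FP=76+175+87=338 → 523/861 = 0.60743
  dos: TP=666, FP=173+171+77=421 → 666/1087 = 0.61270
  probe: TP=327, FP=181+79+89=349 → 327/676 = 0.48373
  r2l: TP=737, FP=218+89+193=500 → 737/1237 = 0.59580
Macro-precision = mean = (0.60743 + 0.61270 + 0.48373 + 0.59580) / 4 = 0.5749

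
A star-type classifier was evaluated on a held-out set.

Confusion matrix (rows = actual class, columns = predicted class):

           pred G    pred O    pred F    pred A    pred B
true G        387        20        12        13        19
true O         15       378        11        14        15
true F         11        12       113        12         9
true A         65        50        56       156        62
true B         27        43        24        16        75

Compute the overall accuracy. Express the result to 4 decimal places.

Accuracy = trace / total = (387+378+113+156+75=1109) / 1615 = 1109/1615 = 0.6867

0.6867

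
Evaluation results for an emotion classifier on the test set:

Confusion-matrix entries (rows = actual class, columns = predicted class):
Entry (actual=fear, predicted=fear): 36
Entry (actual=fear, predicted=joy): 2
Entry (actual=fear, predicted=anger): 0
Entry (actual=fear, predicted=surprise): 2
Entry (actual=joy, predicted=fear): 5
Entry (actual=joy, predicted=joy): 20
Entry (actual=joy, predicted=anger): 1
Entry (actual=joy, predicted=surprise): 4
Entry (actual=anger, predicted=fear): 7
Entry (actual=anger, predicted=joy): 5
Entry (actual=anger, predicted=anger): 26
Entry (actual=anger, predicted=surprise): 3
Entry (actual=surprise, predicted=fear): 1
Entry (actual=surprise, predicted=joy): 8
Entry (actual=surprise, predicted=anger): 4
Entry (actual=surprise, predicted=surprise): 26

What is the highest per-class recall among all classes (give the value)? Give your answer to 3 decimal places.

0.900

Per-class recall (TP/(TP+FN)):
  fear: TP=36, FN=2+0+2=4 → 36/40 = 0.9000
  joy: TP=20, FN=5+1+4=10 → 20/30 = 0.6667
  anger: TP=26, FN=7+5+3=15 → 26/41 = 0.6341
  surprise: TP=26, FN=1+8+4=13 → 26/39 = 0.6667
Highest is class 'fear' with recall = 0.900.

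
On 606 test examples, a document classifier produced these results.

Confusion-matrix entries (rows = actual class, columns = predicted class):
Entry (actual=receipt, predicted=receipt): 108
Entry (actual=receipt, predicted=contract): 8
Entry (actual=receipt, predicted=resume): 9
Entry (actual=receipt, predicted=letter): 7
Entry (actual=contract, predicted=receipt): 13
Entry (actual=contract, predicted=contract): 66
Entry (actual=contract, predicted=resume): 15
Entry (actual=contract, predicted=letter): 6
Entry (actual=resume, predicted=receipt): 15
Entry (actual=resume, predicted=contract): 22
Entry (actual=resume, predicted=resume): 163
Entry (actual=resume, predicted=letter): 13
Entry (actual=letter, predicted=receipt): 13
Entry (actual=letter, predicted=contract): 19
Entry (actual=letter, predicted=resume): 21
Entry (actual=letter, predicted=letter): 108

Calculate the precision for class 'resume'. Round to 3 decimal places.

One-vs-rest for 'resume': TP = diagonal; FP = other classes predicted 'resume'; FN = 'resume' predicted as other.
precision = TP/(TP+FP).
resume: TP=163, FP=9+15+21=45 → 163/208 = 0.7837

0.784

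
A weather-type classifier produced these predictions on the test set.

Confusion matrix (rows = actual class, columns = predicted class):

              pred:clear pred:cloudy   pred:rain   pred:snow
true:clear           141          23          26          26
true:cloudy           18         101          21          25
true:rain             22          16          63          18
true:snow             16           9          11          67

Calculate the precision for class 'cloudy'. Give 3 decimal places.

Take TP from the diagonal, FP from the rest of the 'cloudy' prediction marginal, FN from the rest of the 'cloudy' actual marginal.
precision = TP/(TP+FP).
cloudy: TP=101, FP=23+16+9=48 → 101/149 = 0.6779

0.678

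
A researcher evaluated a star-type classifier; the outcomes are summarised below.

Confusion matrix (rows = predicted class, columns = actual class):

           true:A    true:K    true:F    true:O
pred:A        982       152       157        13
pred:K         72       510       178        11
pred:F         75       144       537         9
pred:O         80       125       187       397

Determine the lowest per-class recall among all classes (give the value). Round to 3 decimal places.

Per-class recall (TP/(TP+FN)):
  A: TP=982, FN=72+75+80=227 → 982/1209 = 0.8122
  K: TP=510, FN=152+144+125=421 → 510/931 = 0.5478
  F: TP=537, FN=157+178+187=522 → 537/1059 = 0.5071
  O: TP=397, FN=13+11+9=33 → 397/430 = 0.9233
Lowest is class 'F' with recall = 0.507.

0.507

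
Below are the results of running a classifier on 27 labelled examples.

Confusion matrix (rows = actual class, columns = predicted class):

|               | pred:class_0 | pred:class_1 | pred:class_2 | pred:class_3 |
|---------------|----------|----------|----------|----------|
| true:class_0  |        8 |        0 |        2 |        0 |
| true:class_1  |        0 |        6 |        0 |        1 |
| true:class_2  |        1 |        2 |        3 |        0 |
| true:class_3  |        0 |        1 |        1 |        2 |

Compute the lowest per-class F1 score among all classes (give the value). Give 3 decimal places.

0.500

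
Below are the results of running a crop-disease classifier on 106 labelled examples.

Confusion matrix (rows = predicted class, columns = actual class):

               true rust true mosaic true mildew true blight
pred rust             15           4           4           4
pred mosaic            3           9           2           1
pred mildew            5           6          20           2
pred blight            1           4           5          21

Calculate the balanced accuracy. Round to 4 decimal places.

0.6029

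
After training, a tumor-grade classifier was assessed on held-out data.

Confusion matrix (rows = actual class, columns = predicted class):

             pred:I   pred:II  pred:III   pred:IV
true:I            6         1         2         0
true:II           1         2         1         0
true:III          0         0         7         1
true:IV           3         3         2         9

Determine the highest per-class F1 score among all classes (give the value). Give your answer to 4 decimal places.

Per-class F1 score (2·TP/(2·TP+FP+FN)):
  I: TP=6, FP=1+0+3=4, FN=1+2+0=3 → 12/19 = 0.63158
  II: TP=2, FP=1+0+3=4, FN=1+1+0=2 → 4/10 = 0.40000
  III: TP=7, FP=2+1+2=5, FN=0+0+1=1 → 14/20 = 0.70000
  IV: TP=9, FP=0+0+1=1, FN=3+3+2=8 → 18/27 = 0.66667
Highest is class 'III' with F1 score = 0.7000.

0.7000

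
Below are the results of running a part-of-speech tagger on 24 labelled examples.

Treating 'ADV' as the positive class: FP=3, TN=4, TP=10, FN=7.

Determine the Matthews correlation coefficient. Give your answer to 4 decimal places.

MCC = (TP·TN − FP·FN) / √((TP+FP)(TP+FN)(TN+FP)(TN+FN))
Numerator = 10·4 − 3·7 = 19
Denominator = √(13·17·7·11) = √17017 = 130.4492
MCC = 19 / 130.4492 = 0.1457

0.1457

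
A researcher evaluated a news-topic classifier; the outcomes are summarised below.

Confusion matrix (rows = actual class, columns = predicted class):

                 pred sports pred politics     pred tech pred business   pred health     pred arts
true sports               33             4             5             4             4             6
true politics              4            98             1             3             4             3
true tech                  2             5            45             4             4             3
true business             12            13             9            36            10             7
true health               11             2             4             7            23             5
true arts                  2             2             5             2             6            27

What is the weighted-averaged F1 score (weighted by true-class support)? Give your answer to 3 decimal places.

Per-class F1 score (2·TP/(2·TP+FP+FN)):
  sports: TP=33, FP=4+2+12+11+2=31, FN=4+5+4+4+6=23 → 66/120 = 0.5500
  politics: TP=98, FP=4+5+13+2+2=26, FN=4+1+3+4+3=15 → 196/237 = 0.8270
  tech: TP=45, FP=5+1+9+4+5=24, FN=2+5+4+4+3=18 → 90/132 = 0.6818
  business: TP=36, FP=4+3+4+7+2=20, FN=12+13+9+10+7=51 → 72/143 = 0.5035
  health: TP=23, FP=4+4+4+10+6=28, FN=11+2+4+7+5=29 → 46/103 = 0.4466
  arts: TP=27, FP=6+3+3+7+5=24, FN=2+2+5+2+6=17 → 54/95 = 0.5684
Weighted-F1 score = Σ (supportᵢ/N)·F1 scoreᵢ with N=415: (56/415)·0.5500 + (113/415)·0.8270 + (63/415)·0.6818 + (87/415)·0.5035 + (52/415)·0.4466 + (44/415)·0.5684 = 0.625

0.625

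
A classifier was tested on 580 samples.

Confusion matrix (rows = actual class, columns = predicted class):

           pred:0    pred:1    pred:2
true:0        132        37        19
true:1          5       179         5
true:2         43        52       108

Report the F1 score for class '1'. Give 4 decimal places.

Take TP from the diagonal, FP from the rest of the '1' prediction marginal, FN from the rest of the '1' actual marginal.
F1 score = 2·TP/(2·TP+FP+FN).
1: TP=179, FP=37+52=89, FN=5+5=10 → 358/457 = 0.78337

0.7834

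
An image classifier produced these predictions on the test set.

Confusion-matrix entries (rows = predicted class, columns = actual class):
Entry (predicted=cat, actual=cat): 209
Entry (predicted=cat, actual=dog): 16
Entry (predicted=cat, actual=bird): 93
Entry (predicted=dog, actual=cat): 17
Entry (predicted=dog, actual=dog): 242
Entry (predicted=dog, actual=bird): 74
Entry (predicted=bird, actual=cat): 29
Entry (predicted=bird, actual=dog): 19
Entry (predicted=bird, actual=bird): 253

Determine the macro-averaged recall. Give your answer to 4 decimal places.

0.7652

Per-class recall (TP/(TP+FN)):
  cat: TP=209, FN=17+29=46 → 209/255 = 0.81961
  dog: TP=242, FN=16+19=35 → 242/277 = 0.87365
  bird: TP=253, FN=93+74=167 → 253/420 = 0.60238
Macro-recall = mean = (0.81961 + 0.87365 + 0.60238) / 3 = 0.7652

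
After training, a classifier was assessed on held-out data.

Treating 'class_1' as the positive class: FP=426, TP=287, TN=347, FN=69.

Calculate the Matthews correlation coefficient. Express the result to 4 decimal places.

MCC = (TP·TN − FP·FN) / √((TP+FP)(TP+FN)(TN+FP)(TN+FN))
Numerator = 287·347 − 426·69 = 70195
Denominator = √(713·356·773·416) = √81622962304 = 285697.3264
MCC = 70195 / 285697.3264 = 0.2457

0.2457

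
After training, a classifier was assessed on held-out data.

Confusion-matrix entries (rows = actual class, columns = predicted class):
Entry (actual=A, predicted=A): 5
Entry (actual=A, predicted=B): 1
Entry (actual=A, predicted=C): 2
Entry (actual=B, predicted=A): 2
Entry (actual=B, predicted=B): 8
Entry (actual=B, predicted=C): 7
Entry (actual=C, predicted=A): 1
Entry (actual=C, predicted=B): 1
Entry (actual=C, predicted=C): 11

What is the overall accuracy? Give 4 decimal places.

0.6316

Accuracy = trace / total = (5+8+11=24) / 38 = 24/38 = 0.6316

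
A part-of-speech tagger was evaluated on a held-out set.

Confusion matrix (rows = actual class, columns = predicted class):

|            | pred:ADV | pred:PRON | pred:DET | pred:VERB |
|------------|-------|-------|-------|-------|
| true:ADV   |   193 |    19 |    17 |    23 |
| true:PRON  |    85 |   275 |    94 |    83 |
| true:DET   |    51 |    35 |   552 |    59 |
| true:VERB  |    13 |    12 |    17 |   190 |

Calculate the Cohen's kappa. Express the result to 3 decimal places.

Observed agreement pₒ = trace/N = 1210/1718 = 0.7043
Expected agreement pₑ = Σ (rowᵢ·colᵢ)/N² = (252·342 + 537·341 + 697·680 + 232·355)/1718² = 0.2797
κ = (pₒ − pₑ)/(1 − pₑ) = (0.7043 − 0.2797)/(1 − 0.2797) = 0.589

0.589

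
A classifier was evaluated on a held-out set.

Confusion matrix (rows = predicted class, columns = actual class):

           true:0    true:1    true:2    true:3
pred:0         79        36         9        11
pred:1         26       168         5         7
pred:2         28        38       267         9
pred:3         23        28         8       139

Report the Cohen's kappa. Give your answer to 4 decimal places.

0.6462

Observed agreement pₒ = trace/N = 653/881 = 0.74120
Expected agreement pₑ = Σ (rowᵢ·colᵢ)/N² = (156·135 + 270·206 + 289·342 + 166·198)/881² = 0.26848
κ = (pₒ − pₑ)/(1 − pₑ) = (0.74120 − 0.26848)/(1 − 0.26848) = 0.6462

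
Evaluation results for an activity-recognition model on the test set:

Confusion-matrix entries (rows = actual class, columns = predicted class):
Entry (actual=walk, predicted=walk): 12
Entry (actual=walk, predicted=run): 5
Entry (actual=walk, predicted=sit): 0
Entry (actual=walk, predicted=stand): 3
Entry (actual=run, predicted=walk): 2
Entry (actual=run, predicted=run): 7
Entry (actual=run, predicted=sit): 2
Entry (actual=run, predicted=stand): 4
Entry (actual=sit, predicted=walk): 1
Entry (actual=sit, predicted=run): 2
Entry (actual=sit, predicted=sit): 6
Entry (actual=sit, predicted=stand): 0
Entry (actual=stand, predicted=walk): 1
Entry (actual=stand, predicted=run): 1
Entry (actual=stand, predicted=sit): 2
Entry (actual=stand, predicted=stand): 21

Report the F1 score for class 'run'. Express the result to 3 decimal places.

Take TP from the diagonal, FP from the rest of the 'run' prediction marginal, FN from the rest of the 'run' actual marginal.
F1 score = 2·TP/(2·TP+FP+FN).
run: TP=7, FP=5+2+1=8, FN=2+2+4=8 → 14/30 = 0.4667

0.467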